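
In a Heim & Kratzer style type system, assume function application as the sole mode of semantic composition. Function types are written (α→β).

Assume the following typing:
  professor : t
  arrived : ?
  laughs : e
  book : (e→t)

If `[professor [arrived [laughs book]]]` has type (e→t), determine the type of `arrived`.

(t→(t→(e→t)))

For [professor [arrived [laughs book]]] to have type (e→t) with professor of type t, [arrived [laughs book]] must be the function: [arrived [laughs book]] : (t→(e→t)).
For [arrived [laughs book]] to have type (t→(e→t)) with [laughs book] of type t, arrived must be the function: arrived : (t→(t→(e→t))).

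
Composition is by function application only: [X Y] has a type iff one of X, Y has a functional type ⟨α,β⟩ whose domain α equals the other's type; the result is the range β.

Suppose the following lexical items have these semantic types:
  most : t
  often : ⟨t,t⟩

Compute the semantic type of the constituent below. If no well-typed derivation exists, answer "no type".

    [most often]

t

[most often] — often of type ⟨t,t⟩ combines with most of type t: type t.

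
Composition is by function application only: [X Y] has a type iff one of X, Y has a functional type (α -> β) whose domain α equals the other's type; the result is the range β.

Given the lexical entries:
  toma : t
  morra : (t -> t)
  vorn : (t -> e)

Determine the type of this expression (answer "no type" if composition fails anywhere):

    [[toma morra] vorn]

[toma morra]: (t -> t) applied to t yields t.
[[toma morra] vorn]: (t -> e) applied to t yields e.

e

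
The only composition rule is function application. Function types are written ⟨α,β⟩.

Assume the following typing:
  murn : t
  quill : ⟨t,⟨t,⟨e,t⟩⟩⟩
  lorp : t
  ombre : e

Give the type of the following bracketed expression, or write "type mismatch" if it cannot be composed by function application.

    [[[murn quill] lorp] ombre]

[murn quill]: ⟨t,⟨t,⟨e,t⟩⟩⟩ applied to t yields ⟨t,⟨e,t⟩⟩.
[[murn quill] lorp]: ⟨t,⟨e,t⟩⟩ applied to t yields ⟨e,t⟩.
[[[murn quill] lorp] ombre]: ⟨e,t⟩ applied to e yields t.

t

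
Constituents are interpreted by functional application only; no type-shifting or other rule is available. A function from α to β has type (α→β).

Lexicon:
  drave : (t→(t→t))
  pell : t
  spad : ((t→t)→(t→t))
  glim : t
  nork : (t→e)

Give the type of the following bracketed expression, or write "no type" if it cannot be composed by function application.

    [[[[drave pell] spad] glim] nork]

[drave pell]: drave is (t→(t→t)), pell is t; result (t→t).
[[drave pell] spad]: spad is ((t→t)→(t→t)), [drave pell] is (t→t); result (t→t).
[[[drave pell] spad] glim]: [[drave pell] spad] is (t→t), glim is t; result t.
[[[[drave pell] spad] glim] nork]: nork is (t→e), [[[drave pell] spad] glim] is t; result e.

e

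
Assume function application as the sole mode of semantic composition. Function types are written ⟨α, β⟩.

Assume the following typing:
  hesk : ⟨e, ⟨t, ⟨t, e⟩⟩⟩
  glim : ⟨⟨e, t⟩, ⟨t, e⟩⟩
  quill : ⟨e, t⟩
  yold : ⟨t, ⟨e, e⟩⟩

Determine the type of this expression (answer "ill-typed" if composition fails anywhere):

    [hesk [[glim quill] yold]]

ill-typed

[glim quill] — glim of type ⟨⟨e, t⟩, ⟨t, e⟩⟩ combines with quill of type ⟨e, t⟩: type ⟨t, e⟩.
At [[glim quill] yold]: neither ⟨t, e⟩ nor ⟨t, ⟨e, e⟩⟩ can take the other as argument; the node is ill-typed.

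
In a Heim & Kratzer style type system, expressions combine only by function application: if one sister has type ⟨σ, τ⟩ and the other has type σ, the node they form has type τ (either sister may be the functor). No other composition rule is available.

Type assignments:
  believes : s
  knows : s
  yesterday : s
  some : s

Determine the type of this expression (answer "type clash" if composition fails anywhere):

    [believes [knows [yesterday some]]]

At [yesterday some]: neither s nor s can take the other as argument; the node is ill-typed.

type clash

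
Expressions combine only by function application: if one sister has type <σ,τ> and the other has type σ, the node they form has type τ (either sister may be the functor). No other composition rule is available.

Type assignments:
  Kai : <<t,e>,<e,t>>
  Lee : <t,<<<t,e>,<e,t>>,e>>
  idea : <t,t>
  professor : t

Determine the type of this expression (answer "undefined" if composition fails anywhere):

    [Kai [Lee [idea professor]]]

[idea professor]: functor idea : <t,t>, argument professor : t; result t.
[Lee [idea professor]]: functor Lee : <t,<<<t,e>,<e,t>>,e>>, argument [idea professor] : t; result <<<t,e>,<e,t>>,e>.
[Kai [Lee [idea professor]]]: functor [Lee [idea professor]] : <<<t,e>,<e,t>>,e>, argument Kai : <<t,e>,<e,t>>; result e.

e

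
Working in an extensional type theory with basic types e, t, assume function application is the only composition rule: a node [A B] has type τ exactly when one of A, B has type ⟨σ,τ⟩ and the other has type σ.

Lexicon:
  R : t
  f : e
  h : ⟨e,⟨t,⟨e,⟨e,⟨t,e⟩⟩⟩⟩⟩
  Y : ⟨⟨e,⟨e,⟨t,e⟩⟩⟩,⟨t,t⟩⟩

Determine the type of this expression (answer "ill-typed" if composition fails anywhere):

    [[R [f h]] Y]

[f h]: h is ⟨e,⟨t,⟨e,⟨e,⟨t,e⟩⟩⟩⟩⟩, f is e; result ⟨t,⟨e,⟨e,⟨t,e⟩⟩⟩⟩.
[R [f h]]: [f h] is ⟨t,⟨e,⟨e,⟨t,e⟩⟩⟩⟩, R is t; result ⟨e,⟨e,⟨t,e⟩⟩⟩.
[[R [f h]] Y]: Y is ⟨⟨e,⟨e,⟨t,e⟩⟩⟩,⟨t,t⟩⟩, [R [f h]] is ⟨e,⟨e,⟨t,e⟩⟩⟩; result ⟨t,t⟩.

⟨t,t⟩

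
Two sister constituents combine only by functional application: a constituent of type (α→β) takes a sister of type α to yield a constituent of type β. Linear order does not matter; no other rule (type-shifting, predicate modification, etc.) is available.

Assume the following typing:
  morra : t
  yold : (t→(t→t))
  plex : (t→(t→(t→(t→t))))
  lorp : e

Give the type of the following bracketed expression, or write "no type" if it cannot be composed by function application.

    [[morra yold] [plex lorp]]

[morra yold] — yold of type (t→(t→t)) combines with morra of type t: type (t→t).
At [plex lorp]: neither (t→(t→(t→(t→t)))) nor e can take the other as argument; the node is ill-typed.

no type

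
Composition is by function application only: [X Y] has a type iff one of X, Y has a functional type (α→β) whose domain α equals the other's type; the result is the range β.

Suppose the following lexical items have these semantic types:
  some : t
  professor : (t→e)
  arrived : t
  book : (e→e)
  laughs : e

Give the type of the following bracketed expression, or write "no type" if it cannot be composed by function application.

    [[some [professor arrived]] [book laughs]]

[professor arrived]: (t→e) applied to t yields e.
[some [professor arrived]]: t and e cannot combine by function application — type clash.

no type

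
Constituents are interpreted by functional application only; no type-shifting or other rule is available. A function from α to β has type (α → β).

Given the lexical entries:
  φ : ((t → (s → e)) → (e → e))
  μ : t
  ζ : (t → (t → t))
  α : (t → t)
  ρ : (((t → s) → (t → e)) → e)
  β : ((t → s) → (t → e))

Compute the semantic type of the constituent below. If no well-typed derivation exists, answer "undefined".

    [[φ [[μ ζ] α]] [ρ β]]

[μ ζ]: functor ζ : (t → (t → t)), argument μ : t; result (t → t).
[[μ ζ] α]: (t → t) and (t → t) cannot combine by function application — type clash.

undefined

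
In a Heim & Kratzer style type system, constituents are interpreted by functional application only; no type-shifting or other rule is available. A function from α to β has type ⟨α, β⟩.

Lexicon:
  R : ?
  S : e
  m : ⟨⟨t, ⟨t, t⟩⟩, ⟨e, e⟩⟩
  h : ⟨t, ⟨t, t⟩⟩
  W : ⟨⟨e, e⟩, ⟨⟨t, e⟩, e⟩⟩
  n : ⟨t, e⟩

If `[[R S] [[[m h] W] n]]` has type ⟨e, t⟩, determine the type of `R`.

[[R S] [[[m h] W] n]] is required to be ⟨e, t⟩. [[[m h] W] n] : e cannot yield ⟨e, t⟩ as functor, so [R S] : ⟨e, ⟨e, t⟩⟩.
[R S] is required to be ⟨e, ⟨e, t⟩⟩. S : e cannot yield ⟨e, ⟨e, t⟩⟩ as functor, so R : ⟨e, ⟨e, ⟨e, t⟩⟩⟩.

⟨e, ⟨e, ⟨e, t⟩⟩⟩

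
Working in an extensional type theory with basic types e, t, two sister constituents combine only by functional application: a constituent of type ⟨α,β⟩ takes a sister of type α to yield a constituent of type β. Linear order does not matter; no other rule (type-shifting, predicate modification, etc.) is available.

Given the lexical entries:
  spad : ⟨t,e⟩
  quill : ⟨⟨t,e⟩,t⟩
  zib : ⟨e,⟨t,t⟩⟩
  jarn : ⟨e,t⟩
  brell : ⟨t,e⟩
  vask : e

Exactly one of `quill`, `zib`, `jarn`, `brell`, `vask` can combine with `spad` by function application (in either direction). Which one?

quill

quill — combines: quill : ⟨⟨t,e⟩,t⟩ takes spad : ⟨t,e⟩ as argument, giving t.
zib : ⟨e,⟨t,t⟩⟩ — does not combine with spad.
jarn : ⟨e,t⟩ — does not combine with spad.
brell : ⟨t,e⟩ — does not combine with spad.
vask : e — does not combine with spad.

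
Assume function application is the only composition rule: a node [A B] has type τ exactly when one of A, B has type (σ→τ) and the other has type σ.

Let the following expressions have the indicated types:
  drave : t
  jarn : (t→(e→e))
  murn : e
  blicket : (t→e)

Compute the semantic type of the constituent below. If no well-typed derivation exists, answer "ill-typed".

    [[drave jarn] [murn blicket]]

[drave jarn] — jarn of type (t→(e→e)) combines with drave of type t: type (e→e).
At [murn blicket]: neither e nor (t→e) can take the other as argument; the node is ill-typed.

ill-typed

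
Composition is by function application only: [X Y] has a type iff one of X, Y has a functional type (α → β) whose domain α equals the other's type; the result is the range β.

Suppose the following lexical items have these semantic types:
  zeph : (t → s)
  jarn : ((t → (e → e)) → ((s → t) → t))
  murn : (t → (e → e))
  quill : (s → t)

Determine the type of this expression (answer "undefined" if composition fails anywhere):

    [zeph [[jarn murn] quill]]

s

[jarn murn]: ((t → (e → e)) → ((s → t) → t)) applied to (t → (e → e)) yields ((s → t) → t).
[[jarn murn] quill]: ((s → t) → t) applied to (s → t) yields t.
[zeph [[jarn murn] quill]]: (t → s) applied to t yields s.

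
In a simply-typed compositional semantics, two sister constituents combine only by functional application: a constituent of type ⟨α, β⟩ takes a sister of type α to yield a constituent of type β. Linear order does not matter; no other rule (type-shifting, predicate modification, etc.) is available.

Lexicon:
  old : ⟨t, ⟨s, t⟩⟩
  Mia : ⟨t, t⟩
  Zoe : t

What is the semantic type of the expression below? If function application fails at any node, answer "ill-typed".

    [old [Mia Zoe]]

At [Mia Zoe], Mia : ⟨t, t⟩ takes Zoe : t, giving t.
At [old [Mia Zoe]], old : ⟨t, ⟨s, t⟩⟩ takes [Mia Zoe] : t, giving ⟨s, t⟩.

⟨s, t⟩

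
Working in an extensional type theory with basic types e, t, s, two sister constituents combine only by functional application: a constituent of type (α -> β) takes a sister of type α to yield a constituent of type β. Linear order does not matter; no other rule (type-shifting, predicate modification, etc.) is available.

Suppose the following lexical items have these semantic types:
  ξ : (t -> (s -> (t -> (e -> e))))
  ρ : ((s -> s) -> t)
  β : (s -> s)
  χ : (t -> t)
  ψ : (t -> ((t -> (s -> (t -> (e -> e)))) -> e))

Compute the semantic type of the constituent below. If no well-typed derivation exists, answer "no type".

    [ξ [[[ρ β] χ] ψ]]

[ρ β]: ((s -> s) -> t) applied to (s -> s) yields t.
[[ρ β] χ]: (t -> t) applied to t yields t.
[[[ρ β] χ] ψ]: (t -> ((t -> (s -> (t -> (e -> e)))) -> e)) applied to t yields ((t -> (s -> (t -> (e -> e)))) -> e).
[ξ [[[ρ β] χ] ψ]]: ((t -> (s -> (t -> (e -> e)))) -> e) applied to (t -> (s -> (t -> (e -> e)))) yields e.

e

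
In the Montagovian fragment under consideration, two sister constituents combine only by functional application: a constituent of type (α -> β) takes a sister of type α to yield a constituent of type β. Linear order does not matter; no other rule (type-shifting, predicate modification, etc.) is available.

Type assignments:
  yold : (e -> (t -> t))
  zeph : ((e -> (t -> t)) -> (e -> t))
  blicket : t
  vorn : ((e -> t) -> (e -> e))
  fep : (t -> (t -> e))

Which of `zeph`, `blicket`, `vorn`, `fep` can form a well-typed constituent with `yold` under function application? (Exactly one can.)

zeph — combines: zeph : ((e -> (t -> t)) -> (e -> t)) takes yold : (e -> (t -> t)) as argument, giving (e -> t).
blicket : t — does not combine with yold.
vorn : ((e -> t) -> (e -> e)) — does not combine with yold.
fep : (t -> (t -> e)) — does not combine with yold.

zeph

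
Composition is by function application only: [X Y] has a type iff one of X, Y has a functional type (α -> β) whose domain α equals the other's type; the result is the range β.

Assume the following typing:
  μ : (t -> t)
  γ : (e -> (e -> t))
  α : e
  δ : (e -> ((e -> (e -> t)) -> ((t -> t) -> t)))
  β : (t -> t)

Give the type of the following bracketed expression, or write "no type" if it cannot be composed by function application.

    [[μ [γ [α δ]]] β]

t

[α δ]: (e -> ((e -> (e -> t)) -> ((t -> t) -> t))) applied to e yields ((e -> (e -> t)) -> ((t -> t) -> t)).
[γ [α δ]]: ((e -> (e -> t)) -> ((t -> t) -> t)) applied to (e -> (e -> t)) yields ((t -> t) -> t).
[μ [γ [α δ]]]: ((t -> t) -> t) applied to (t -> t) yields t.
[[μ [γ [α δ]]] β]: (t -> t) applied to t yields t.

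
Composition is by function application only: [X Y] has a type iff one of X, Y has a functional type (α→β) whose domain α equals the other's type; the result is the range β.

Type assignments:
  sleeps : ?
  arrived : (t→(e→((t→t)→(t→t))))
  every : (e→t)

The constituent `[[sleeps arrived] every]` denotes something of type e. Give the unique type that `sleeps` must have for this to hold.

At [[sleeps arrived] every] (required: e): every is (e→t), which is not a function with range e; hence [sleeps arrived] is the functor — type ((e→t)→e).
At [sleeps arrived] (required: ((e→t)→e)): arrived is (t→(e→((t→t)→(t→t)))), which is not a function with range ((e→t)→e); hence sleeps is the functor — type ((t→(e→((t→t)→(t→t))))→((e→t)→e)).

((t→(e→((t→t)→(t→t))))→((e→t)→e))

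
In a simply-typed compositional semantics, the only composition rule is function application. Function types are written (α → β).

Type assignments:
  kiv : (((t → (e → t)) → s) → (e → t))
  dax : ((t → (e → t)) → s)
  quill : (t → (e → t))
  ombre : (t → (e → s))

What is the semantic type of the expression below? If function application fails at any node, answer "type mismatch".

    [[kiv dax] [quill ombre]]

type mismatch

[kiv dax]: functor kiv : (((t → (e → t)) → s) → (e → t)), argument dax : ((t → (e → t)) → s); result (e → t).
[quill ombre]: (t → (e → t)) and (t → (e → s)) cannot combine by function application — type clash.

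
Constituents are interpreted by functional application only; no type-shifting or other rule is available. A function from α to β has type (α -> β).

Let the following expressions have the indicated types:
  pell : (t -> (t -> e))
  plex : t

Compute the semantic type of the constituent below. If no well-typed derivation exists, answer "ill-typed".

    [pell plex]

(t -> e)

At [pell plex], pell : (t -> (t -> e)) takes plex : t, giving (t -> e).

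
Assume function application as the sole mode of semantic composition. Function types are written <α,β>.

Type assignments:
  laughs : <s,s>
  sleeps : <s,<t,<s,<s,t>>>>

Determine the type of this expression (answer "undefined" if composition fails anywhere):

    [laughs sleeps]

undefined

At [laughs sleeps]: neither <s,s> nor <s,<t,<s,<s,t>>>> can take the other as argument; the node is ill-typed.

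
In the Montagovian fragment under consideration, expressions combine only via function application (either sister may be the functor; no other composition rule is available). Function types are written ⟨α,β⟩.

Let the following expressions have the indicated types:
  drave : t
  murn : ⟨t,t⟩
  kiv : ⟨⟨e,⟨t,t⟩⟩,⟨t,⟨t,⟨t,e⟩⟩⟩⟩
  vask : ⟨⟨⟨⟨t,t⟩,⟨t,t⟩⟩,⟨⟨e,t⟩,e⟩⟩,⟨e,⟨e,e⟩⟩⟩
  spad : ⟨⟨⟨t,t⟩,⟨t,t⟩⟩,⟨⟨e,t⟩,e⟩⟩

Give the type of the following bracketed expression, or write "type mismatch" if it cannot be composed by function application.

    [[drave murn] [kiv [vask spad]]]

[drave murn]: functor murn : ⟨t,t⟩, argument drave : t; result t.
[vask spad]: functor vask : ⟨⟨⟨⟨t,t⟩,⟨t,t⟩⟩,⟨⟨e,t⟩,e⟩⟩,⟨e,⟨e,e⟩⟩⟩, argument spad : ⟨⟨⟨t,t⟩,⟨t,t⟩⟩,⟨⟨e,t⟩,e⟩⟩; result ⟨e,⟨e,e⟩⟩.
[kiv [vask spad]]: ⟨⟨e,⟨t,t⟩⟩,⟨t,⟨t,⟨t,e⟩⟩⟩⟩ with ⟨e,⟨e,e⟩⟩ — neither is a function whose domain matches the other; composition fails here.

type mismatch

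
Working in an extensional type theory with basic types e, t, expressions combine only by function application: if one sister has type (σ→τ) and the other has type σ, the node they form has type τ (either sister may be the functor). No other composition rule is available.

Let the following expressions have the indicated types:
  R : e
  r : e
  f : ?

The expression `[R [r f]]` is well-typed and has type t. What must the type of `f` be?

(e→(e→t))

For [R [r f]] to have type t with R of type e, [r f] must be the function: [r f] : (e→t).
For [r f] to have type (e→t) with r of type e, f must be the function: f : (e→(e→t)).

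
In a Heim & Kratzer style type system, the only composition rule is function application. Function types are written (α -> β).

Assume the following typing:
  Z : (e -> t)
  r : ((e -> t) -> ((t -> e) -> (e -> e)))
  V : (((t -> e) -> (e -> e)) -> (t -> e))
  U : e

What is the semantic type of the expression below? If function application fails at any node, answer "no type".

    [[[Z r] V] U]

no type

[Z r] — r of type ((e -> t) -> ((t -> e) -> (e -> e))) combines with Z of type (e -> t): type ((t -> e) -> (e -> e)).
[[Z r] V] — V of type (((t -> e) -> (e -> e)) -> (t -> e)) combines with [Z r] of type ((t -> e) -> (e -> e)): type (t -> e).
At [[[Z r] V] U]: neither (t -> e) nor e can take the other as argument; the node is ill-typed.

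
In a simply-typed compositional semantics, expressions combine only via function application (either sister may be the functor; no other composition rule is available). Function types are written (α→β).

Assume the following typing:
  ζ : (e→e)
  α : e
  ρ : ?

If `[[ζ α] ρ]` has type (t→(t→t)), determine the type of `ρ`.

(e→(t→(t→t)))

[[ζ α] ρ] must have type (t→(t→t)). The sister [ζ α] has type e; that is not a function onto (t→(t→t)), so ρ must be the functor, of type (e→(t→(t→t))).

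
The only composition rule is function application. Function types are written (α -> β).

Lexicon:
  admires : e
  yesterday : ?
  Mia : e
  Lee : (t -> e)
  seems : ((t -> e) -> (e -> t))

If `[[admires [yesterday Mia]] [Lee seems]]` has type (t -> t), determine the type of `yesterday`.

(e -> (e -> ((e -> t) -> (t -> t))))

For [[admires [yesterday Mia]] [Lee seems]] to have type (t -> t) with [Lee seems] of type (e -> t), [admires [yesterday Mia]] must be the function: [admires [yesterday Mia]] : ((e -> t) -> (t -> t)).
For [admires [yesterday Mia]] to have type ((e -> t) -> (t -> t)) with admires of type e, [yesterday Mia] must be the function: [yesterday Mia] : (e -> ((e -> t) -> (t -> t))).
For [yesterday Mia] to have type (e -> ((e -> t) -> (t -> t))) with Mia of type e, yesterday must be the function: yesterday : (e -> (e -> ((e -> t) -> (t -> t)))).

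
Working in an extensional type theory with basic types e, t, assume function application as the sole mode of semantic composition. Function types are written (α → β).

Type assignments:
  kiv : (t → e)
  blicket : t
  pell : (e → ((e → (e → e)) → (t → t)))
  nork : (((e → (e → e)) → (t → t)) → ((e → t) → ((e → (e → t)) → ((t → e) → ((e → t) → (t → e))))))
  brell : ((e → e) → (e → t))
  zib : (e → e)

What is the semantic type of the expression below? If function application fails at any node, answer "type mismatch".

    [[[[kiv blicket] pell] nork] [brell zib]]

[kiv blicket]: (t → e) applied to t yields e.
[[kiv blicket] pell]: (e → ((e → (e → e)) → (t → t))) applied to e yields ((e → (e → e)) → (t → t)).
[[[kiv blicket] pell] nork]: (((e → (e → e)) → (t → t)) → ((e → t) → ((e → (e → t)) → ((t → e) → ((e → t) → (t → e)))))) applied to ((e → (e → e)) → (t → t)) yields ((e → t) → ((e → (e → t)) → ((t → e) → ((e → t) → (t → e))))).
[brell zib]: ((e → e) → (e → t)) applied to (e → e) yields (e → t).
[[[[kiv blicket] pell] nork] [brell zib]]: ((e → t) → ((e → (e → t)) → ((t → e) → ((e → t) → (t → e))))) applied to (e → t) yields ((e → (e → t)) → ((t → e) → ((e → t) → (t → e)))).

((e → (e → t)) → ((t → e) → ((e → t) → (t → e))))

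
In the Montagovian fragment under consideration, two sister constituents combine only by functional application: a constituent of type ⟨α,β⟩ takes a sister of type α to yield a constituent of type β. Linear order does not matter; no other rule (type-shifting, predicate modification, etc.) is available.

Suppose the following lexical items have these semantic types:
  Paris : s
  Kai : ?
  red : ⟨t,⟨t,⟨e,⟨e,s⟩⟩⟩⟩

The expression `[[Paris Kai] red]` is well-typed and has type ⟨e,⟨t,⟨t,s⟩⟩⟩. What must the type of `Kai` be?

For [[Paris Kai] red] to have type ⟨e,⟨t,⟨t,s⟩⟩⟩ with red of type ⟨t,⟨t,⟨e,⟨e,s⟩⟩⟩⟩, [Paris Kai] must be the function: [Paris Kai] : ⟨⟨t,⟨t,⟨e,⟨e,s⟩⟩⟩⟩,⟨e,⟨t,⟨t,s⟩⟩⟩⟩.
For [Paris Kai] to have type ⟨⟨t,⟨t,⟨e,⟨e,s⟩⟩⟩⟩,⟨e,⟨t,⟨t,s⟩⟩⟩⟩ with Paris of type s, Kai must be the function: Kai : ⟨s,⟨⟨t,⟨t,⟨e,⟨e,s⟩⟩⟩⟩,⟨e,⟨t,⟨t,s⟩⟩⟩⟩⟩.

⟨s,⟨⟨t,⟨t,⟨e,⟨e,s⟩⟩⟩⟩,⟨e,⟨t,⟨t,s⟩⟩⟩⟩⟩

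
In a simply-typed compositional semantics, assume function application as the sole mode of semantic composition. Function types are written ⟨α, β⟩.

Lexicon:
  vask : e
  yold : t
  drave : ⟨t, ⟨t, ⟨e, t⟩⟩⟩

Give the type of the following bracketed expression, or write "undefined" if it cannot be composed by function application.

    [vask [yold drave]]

[yold drave] — drave of type ⟨t, ⟨t, ⟨e, t⟩⟩⟩ combines with yold of type t: type ⟨t, ⟨e, t⟩⟩.
At [vask [yold drave]]: neither e nor ⟨t, ⟨e, t⟩⟩ can take the other as argument; the node is ill-typed.

undefined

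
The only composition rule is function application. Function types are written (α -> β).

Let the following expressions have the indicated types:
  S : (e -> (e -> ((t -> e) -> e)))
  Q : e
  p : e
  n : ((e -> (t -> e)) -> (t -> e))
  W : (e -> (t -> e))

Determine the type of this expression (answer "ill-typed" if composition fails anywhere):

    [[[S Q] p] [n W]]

At [S Q], S : (e -> (e -> ((t -> e) -> e))) takes Q : e, giving (e -> ((t -> e) -> e)).
At [[S Q] p], [S Q] : (e -> ((t -> e) -> e)) takes p : e, giving ((t -> e) -> e).
At [n W], n : ((e -> (t -> e)) -> (t -> e)) takes W : (e -> (t -> e)), giving (t -> e).
At [[[S Q] p] [n W]], [[S Q] p] : ((t -> e) -> e) takes [n W] : (t -> e), giving e.

e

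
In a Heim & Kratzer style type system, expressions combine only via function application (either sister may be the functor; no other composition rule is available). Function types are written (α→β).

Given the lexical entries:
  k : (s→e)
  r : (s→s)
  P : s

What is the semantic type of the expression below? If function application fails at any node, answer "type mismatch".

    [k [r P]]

e

[r P]: functor r : (s→s), argument P : s; result s.
[k [r P]]: functor k : (s→e), argument [r P] : s; result e.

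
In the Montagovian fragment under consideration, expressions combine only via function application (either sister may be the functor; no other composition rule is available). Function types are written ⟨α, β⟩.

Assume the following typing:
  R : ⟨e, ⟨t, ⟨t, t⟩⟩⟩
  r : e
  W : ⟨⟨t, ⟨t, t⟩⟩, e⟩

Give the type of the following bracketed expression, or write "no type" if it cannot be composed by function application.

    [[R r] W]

[R r]: R is ⟨e, ⟨t, ⟨t, t⟩⟩⟩, r is e; result ⟨t, ⟨t, t⟩⟩.
[[R r] W]: W is ⟨⟨t, ⟨t, t⟩⟩, e⟩, [R r] is ⟨t, ⟨t, t⟩⟩; result e.

e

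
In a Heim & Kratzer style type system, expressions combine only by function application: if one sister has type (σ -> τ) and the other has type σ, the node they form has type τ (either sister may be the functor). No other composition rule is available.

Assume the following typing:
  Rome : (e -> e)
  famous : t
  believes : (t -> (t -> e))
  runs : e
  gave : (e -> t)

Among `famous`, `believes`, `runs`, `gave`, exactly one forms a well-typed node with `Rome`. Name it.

runs

famous : t — no; Rome wants e, and famous wants nothing (atomic).
believes : (t -> (t -> e)) — no; Rome wants e, and believes wants t.
runs — combines: Rome : (e -> e) takes runs : e as argument, giving e.
gave : (e -> t) — no; Rome wants e, and gave wants e.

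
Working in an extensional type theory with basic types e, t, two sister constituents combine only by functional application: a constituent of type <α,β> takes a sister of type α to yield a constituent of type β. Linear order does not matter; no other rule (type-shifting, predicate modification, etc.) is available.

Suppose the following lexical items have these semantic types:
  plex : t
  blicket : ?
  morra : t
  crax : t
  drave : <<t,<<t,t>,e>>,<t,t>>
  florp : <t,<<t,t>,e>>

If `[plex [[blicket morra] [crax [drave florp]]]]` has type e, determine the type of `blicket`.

<t,<t,<t,e>>>

At [plex [[blicket morra] [crax [drave florp]]]] (required: e): plex is t, which is not a function with range e; hence [[blicket morra] [crax [drave florp]]] is the functor — type <t,e>.
At [[blicket morra] [crax [drave florp]]] (required: <t,e>): [crax [drave florp]] is t, which is not a function with range <t,e>; hence [blicket morra] is the functor — type <t,<t,e>>.
At [blicket morra] (required: <t,<t,e>>): morra is t, which is not a function with range <t,<t,e>>; hence blicket is the functor — type <t,<t,<t,e>>>.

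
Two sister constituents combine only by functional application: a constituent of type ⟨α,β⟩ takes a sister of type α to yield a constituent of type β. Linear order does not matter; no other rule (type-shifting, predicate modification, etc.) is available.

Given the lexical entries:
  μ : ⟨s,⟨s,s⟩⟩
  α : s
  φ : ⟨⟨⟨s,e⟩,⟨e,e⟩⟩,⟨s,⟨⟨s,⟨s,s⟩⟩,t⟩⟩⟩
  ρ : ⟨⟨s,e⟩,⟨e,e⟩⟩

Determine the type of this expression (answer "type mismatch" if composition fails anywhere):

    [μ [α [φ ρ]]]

[φ ρ] — φ of type ⟨⟨⟨s,e⟩,⟨e,e⟩⟩,⟨s,⟨⟨s,⟨s,s⟩⟩,t⟩⟩⟩ combines with ρ of type ⟨⟨s,e⟩,⟨e,e⟩⟩: type ⟨s,⟨⟨s,⟨s,s⟩⟩,t⟩⟩.
[α [φ ρ]] — [φ ρ] of type ⟨s,⟨⟨s,⟨s,s⟩⟩,t⟩⟩ combines with α of type s: type ⟨⟨s,⟨s,s⟩⟩,t⟩.
[μ [α [φ ρ]]] — [α [φ ρ]] of type ⟨⟨s,⟨s,s⟩⟩,t⟩ combines with μ of type ⟨s,⟨s,s⟩⟩: type t.

t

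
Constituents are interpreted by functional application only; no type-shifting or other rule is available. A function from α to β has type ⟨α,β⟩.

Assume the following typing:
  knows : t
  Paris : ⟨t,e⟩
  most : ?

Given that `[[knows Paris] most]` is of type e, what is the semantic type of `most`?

⟨e,e⟩

[[knows Paris] most] is required to be e. [knows Paris] : e cannot yield e as functor, so most : ⟨e,e⟩.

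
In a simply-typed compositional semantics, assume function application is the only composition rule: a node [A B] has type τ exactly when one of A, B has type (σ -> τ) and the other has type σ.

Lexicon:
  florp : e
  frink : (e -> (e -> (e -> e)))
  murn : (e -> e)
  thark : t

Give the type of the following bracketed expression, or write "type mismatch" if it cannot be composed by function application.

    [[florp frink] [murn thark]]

[florp frink]: (e -> (e -> (e -> e))) applied to e yields (e -> (e -> e)).
[murn thark]: (e -> e) and t cannot combine by function application — type clash.

type mismatch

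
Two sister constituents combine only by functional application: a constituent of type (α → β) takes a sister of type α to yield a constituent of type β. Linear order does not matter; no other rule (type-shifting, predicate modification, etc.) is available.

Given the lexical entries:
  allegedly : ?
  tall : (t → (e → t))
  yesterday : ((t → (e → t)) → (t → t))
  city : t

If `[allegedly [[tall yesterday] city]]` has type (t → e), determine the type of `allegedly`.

(t → (t → e))

For [allegedly [[tall yesterday] city]] to have type (t → e) with [[tall yesterday] city] of type t, allegedly must be the function: allegedly : (t → (t → e)).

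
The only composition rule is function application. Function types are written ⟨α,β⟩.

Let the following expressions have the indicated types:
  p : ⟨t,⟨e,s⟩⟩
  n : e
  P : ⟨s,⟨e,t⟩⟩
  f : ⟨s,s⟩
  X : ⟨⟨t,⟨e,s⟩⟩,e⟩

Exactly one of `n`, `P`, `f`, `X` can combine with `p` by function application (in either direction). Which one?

X

n : e — neither side's domain matches the other.
P : ⟨s,⟨e,t⟩⟩ — neither side's domain matches the other.
f : ⟨s,s⟩ — neither side's domain matches the other.
X — combines: X : ⟨⟨t,⟨e,s⟩⟩,e⟩ takes p : ⟨t,⟨e,s⟩⟩ as argument, giving e.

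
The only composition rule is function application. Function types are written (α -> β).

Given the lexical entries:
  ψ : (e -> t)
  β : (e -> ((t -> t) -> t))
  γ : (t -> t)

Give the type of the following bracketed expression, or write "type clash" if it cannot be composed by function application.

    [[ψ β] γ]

At [ψ β]: neither (e -> t) nor (e -> ((t -> t) -> t)) can take the other as argument; the node is ill-typed.

type clash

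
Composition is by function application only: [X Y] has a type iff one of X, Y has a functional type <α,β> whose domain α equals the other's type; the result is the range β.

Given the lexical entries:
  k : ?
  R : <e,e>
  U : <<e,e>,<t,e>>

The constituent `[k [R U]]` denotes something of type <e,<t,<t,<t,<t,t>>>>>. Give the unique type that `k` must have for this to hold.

<<t,e>,<e,<t,<t,<t,<t,t>>>>>>

[k [R U]] is required to be <e,<t,<t,<t,<t,t>>>>>. [R U] : <t,e> cannot yield <e,<t,<t,<t,<t,t>>>>> as functor, so k : <<t,e>,<e,<t,<t,<t,<t,t>>>>>>.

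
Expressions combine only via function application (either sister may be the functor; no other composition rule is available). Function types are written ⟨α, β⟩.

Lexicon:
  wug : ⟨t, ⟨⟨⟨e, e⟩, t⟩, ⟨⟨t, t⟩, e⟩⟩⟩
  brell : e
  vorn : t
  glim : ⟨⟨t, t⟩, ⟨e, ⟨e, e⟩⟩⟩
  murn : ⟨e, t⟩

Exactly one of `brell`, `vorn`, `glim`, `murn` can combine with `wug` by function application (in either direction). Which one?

brell : e — does not combine with wug.
vorn — combines: wug : ⟨t, ⟨⟨⟨e, e⟩, t⟩, ⟨⟨t, t⟩, e⟩⟩⟩ takes vorn : t as argument, giving ⟨⟨⟨e, e⟩, t⟩, ⟨⟨t, t⟩, e⟩⟩.
glim : ⟨⟨t, t⟩, ⟨e, ⟨e, e⟩⟩⟩ — does not combine with wug.
murn : ⟨e, t⟩ — does not combine with wug.

vorn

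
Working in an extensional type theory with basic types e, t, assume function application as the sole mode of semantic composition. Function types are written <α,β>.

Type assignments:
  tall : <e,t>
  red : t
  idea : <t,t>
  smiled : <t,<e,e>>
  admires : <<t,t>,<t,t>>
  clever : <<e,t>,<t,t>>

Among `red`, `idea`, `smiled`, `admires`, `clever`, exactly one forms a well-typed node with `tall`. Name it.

clever

red : t — neither side's domain matches the other.
idea : <t,t> — neither side's domain matches the other.
smiled : <t,<e,e>> — neither side's domain matches the other.
admires : <<t,t>,<t,t>> — neither side's domain matches the other.
clever — combines: clever : <<e,t>,<t,t>> takes tall : <e,t> as argument, giving <t,t>.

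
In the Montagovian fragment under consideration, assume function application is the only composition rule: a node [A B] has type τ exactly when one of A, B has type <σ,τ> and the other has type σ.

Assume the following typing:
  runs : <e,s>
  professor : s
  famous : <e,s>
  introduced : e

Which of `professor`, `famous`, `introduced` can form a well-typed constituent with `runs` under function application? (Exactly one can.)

professor : s — no; runs wants e, and professor wants nothing (atomic).
famous : <e,s> — no; runs wants e, and famous wants e.
introduced — combines: runs : <e,s> takes introduced : e as argument, giving s.

introduced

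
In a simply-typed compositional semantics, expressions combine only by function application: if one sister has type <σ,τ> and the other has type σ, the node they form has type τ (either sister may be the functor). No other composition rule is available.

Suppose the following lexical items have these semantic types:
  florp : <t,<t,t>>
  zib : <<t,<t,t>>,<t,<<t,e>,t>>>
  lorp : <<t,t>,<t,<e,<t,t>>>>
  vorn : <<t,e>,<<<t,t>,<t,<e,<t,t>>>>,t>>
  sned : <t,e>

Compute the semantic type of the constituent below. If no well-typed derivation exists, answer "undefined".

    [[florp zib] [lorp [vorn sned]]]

<<t,e>,t>

[florp zib] — zib of type <<t,<t,t>>,<t,<<t,e>,t>>> combines with florp of type <t,<t,t>>: type <t,<<t,e>,t>>.
[vorn sned] — vorn of type <<t,e>,<<<t,t>,<t,<e,<t,t>>>>,t>> combines with sned of type <t,e>: type <<<t,t>,<t,<e,<t,t>>>>,t>.
[lorp [vorn sned]] — [vorn sned] of type <<<t,t>,<t,<e,<t,t>>>>,t> combines with lorp of type <<t,t>,<t,<e,<t,t>>>>: type t.
[[florp zib] [lorp [vorn sned]]] — [florp zib] of type <t,<<t,e>,t>> combines with [lorp [vorn sned]] of type t: type <<t,e>,t>.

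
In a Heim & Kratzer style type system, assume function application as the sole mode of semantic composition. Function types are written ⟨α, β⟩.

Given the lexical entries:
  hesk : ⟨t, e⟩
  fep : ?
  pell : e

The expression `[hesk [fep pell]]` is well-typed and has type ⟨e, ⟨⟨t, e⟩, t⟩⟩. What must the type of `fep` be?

For [hesk [fep pell]] to have type ⟨e, ⟨⟨t, e⟩, t⟩⟩ with hesk of type ⟨t, e⟩, [fep pell] must be the function: [fep pell] : ⟨⟨t, e⟩, ⟨e, ⟨⟨t, e⟩, t⟩⟩⟩.
For [fep pell] to have type ⟨⟨t, e⟩, ⟨e, ⟨⟨t, e⟩, t⟩⟩⟩ with pell of type e, fep must be the function: fep : ⟨e, ⟨⟨t, e⟩, ⟨e, ⟨⟨t, e⟩, t⟩⟩⟩⟩.

⟨e, ⟨⟨t, e⟩, ⟨e, ⟨⟨t, e⟩, t⟩⟩⟩⟩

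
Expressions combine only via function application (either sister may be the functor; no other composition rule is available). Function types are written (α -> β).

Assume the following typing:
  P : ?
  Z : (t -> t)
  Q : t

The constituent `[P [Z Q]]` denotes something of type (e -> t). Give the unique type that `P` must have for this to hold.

(t -> (e -> t))

At [P [Z Q]] (required: (e -> t)): [Z Q] is t, which is not a function with range (e -> t); hence P is the functor — type (t -> (e -> t)).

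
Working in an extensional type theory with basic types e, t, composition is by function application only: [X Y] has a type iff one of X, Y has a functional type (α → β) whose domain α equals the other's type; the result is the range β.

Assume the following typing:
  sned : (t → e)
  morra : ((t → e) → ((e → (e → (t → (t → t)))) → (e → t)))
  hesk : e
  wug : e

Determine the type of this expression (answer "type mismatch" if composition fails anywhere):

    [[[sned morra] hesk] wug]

type mismatch

[sned morra] — morra of type ((t → e) → ((e → (e → (t → (t → t)))) → (e → t))) combines with sned of type (t → e): type ((e → (e → (t → (t → t)))) → (e → t)).
[[sned morra] hesk]: ((e → (e → (t → (t → t)))) → (e → t)) and e cannot combine by function application — type clash.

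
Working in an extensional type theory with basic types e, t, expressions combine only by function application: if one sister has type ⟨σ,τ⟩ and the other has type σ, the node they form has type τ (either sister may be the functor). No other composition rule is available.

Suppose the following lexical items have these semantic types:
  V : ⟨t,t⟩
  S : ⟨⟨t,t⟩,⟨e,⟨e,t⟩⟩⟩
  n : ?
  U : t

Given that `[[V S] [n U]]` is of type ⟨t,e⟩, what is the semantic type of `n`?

At [[V S] [n U]] (required: ⟨t,e⟩): [V S] is ⟨e,⟨e,t⟩⟩, which is not a function with range ⟨t,e⟩; hence [n U] is the functor — type ⟨⟨e,⟨e,t⟩⟩,⟨t,e⟩⟩.
At [n U] (required: ⟨⟨e,⟨e,t⟩⟩,⟨t,e⟩⟩): U is t, which is not a function with range ⟨⟨e,⟨e,t⟩⟩,⟨t,e⟩⟩; hence n is the functor — type ⟨t,⟨⟨e,⟨e,t⟩⟩,⟨t,e⟩⟩⟩.

⟨t,⟨⟨e,⟨e,t⟩⟩,⟨t,e⟩⟩⟩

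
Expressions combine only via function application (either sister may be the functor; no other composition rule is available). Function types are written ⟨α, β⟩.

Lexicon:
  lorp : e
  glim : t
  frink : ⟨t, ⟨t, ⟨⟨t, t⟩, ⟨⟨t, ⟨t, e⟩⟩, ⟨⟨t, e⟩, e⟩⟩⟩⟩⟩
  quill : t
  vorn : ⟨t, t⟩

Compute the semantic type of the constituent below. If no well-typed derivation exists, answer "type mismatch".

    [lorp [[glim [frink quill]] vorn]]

type mismatch

[frink quill] — frink of type ⟨t, ⟨t, ⟨⟨t, t⟩, ⟨⟨t, ⟨t, e⟩⟩, ⟨⟨t, e⟩, e⟩⟩⟩⟩⟩ combines with quill of type t: type ⟨t, ⟨⟨t, t⟩, ⟨⟨t, ⟨t, e⟩⟩, ⟨⟨t, e⟩, e⟩⟩⟩⟩.
[glim [frink quill]] — [frink quill] of type ⟨t, ⟨⟨t, t⟩, ⟨⟨t, ⟨t, e⟩⟩, ⟨⟨t, e⟩, e⟩⟩⟩⟩ combines with glim of type t: type ⟨⟨t, t⟩, ⟨⟨t, ⟨t, e⟩⟩, ⟨⟨t, e⟩, e⟩⟩⟩.
[[glim [frink quill]] vorn] — [glim [frink quill]] of type ⟨⟨t, t⟩, ⟨⟨t, ⟨t, e⟩⟩, ⟨⟨t, e⟩, e⟩⟩⟩ combines with vorn of type ⟨t, t⟩: type ⟨⟨t, ⟨t, e⟩⟩, ⟨⟨t, e⟩, e⟩⟩.
[lorp [[glim [frink quill]] vorn]]: e with ⟨⟨t, ⟨t, e⟩⟩, ⟨⟨t, e⟩, e⟩⟩ — neither is a function whose domain matches the other; composition fails here.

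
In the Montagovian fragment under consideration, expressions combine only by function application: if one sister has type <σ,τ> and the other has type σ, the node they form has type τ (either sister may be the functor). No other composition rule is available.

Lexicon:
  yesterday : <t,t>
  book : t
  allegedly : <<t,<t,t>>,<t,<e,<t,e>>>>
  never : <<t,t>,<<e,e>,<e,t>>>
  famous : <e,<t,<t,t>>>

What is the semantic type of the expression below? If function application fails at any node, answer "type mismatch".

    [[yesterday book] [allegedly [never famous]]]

type mismatch

[yesterday book] — yesterday of type <t,t> combines with book of type t: type t.
At [never famous]: neither <<t,t>,<<e,e>,<e,t>>> nor <e,<t,<t,t>>> can take the other as argument; the node is ill-typed.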